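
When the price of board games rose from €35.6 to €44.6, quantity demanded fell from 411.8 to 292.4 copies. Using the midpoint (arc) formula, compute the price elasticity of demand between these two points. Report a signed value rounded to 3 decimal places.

-1.511

%ΔQ = (292.4 − 411.8) / [(411.8 + 292.4)/2] = -119.4/352.1 = -0.339108…
%ΔP = (44.6 − 35.6) / [(35.6 + 44.6)/2] = 9/40.1 = 0.224438…
Arc Ed = %ΔQ / %ΔP = (-119.4/352.1) / (9/40.1) = -1.51091…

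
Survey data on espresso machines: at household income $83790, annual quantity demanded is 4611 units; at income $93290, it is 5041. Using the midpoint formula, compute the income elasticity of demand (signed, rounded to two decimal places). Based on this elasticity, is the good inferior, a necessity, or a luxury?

0.83; necessity

%ΔQ = (5041 − 4611)/[( 4611 + 5041)/2] = 430/4826 = 0.089100…
%ΔIncome = (93290 − 83790)/[( 83790 + 93290)/2] = 9500/88540 = 0.107296…
E_income = (430/4826) / (9500/88540) = 0.8304…
0 < E_income < 1 ⇒ normal good, necessity.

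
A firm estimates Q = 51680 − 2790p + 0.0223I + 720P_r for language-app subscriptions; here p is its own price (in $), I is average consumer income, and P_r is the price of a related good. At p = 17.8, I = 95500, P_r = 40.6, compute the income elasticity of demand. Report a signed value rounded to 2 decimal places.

0.06

At the given values, Q = 51680 − 2790(17.8) + 0.0223(95500) + 720(40.6) = 33379.65.
∂Q/∂I = 0.0223.
E = (0.0223) × (95500/33379.65) = 0.0638…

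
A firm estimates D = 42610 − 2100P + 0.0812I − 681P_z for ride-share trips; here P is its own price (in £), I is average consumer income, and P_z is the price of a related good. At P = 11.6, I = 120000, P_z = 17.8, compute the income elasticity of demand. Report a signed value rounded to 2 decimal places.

At the given values, D = 42610 − 2100(11.6) + 0.0812(120000) − 681(17.8) = 15872.2.
∂D/∂I = 0.0812.
E = (0.0812) × (120000/15872.2) = 0.6139…

0.61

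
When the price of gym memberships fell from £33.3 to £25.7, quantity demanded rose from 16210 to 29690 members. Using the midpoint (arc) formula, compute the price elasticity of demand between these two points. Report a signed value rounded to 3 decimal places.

%ΔQ = (29690 − 16210) / [(16210 + 29690)/2] = 13480/22950 = 0.587363…
%ΔP = (25.7 − 33.3) / [(33.3 + 25.7)/2] = -7.6/29.5 = -0.257627…
Arc Ed = %ΔQ / %ΔP = (13480/22950) / (-7.6/29.5) = -2.27989…

-2.280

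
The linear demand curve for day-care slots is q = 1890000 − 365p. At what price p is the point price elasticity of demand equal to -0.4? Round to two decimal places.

1479.45

Ed = −365p/(1890000 − 365p). Set this equal to -0.4:
365p = 0.4·(1890000 − 365p) ⇒ 365p(1 + 0.4) = 0.4·1890000
p = 0.4·1890000 / (365·1.4) = 1479.4520…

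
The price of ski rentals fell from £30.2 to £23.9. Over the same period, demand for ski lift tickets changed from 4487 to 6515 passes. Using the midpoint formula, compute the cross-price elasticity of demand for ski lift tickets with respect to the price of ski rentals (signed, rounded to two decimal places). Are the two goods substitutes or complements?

-1.58; complements

%ΔQ_{ski lift tickets} = (6515 − 4487)/avg = 2028/5501 = 0.368660…
%ΔP_{ski rentals} = (23.9 − 30.2)/avg = -6.3/27.05 = -0.232902…
E_cross = (2028/5501) / (-6.3/27.05) = -1.5828…
E_cross < 0 ⇒ the goods are complements.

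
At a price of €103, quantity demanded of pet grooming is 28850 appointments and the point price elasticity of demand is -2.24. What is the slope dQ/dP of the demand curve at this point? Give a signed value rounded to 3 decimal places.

Ed = (dQ/dP)·(P/Q) ⇒ dQ/dP = Ed·Q/P = (-2.24)·28850/103 = -627.41747…

-627.417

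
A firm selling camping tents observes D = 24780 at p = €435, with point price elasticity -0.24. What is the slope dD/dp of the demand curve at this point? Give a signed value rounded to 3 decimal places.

Ed = (dD/dp)·(p/D) ⇒ dD/dp = Ed·D/p = (-0.24)·24780/435 = -13.67172…

-13.672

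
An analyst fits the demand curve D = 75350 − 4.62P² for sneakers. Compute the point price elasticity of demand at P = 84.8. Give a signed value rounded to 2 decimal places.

dD/dP = −2·4.62·P = -783.552. At P = 84.8, D = 42127.3952.
Ed = (dD/dP)·(P/D) = (-783.552) × (84.8/42127.3952) = -1.5772…

-1.58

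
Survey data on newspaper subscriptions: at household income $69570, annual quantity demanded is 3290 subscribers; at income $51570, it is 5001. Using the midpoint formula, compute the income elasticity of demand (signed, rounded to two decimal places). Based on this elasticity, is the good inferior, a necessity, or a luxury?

%ΔQ = (5001 − 3290)/[( 3290 + 5001)/2] = 1711/4145.5 = 0.412736…
%ΔIncome = (51570 − 69570)/[( 69570 + 51570)/2] = -18000/60570 = -0.297176…
E_income = (1711/4145.5) / (-18000/60570) = -1.3888…
E_income < 0 ⇒ inferior good.

-1.39; inferior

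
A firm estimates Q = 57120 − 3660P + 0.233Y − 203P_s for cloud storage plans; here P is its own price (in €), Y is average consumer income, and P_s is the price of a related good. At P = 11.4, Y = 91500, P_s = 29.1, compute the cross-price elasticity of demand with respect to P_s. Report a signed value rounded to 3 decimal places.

At the given values, Q = 57120 − 3660(11.4) + 0.233(91500) − 203(29.1) = 30808.2.
∂Q/∂P_s = -203.
E = (-203) × (29.1/30808.2) = -0.19174…

-0.192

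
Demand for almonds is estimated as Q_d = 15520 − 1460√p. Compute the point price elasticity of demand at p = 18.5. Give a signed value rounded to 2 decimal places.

-0.34

dQ_d/dp = −1460/(2√p) = -169.722. At p = 18.5, Q_d = 9240.3.
Ed = (dQ_d/dp)·(p/Q_d) = (-169.722) × (18.5/9240.3) = -0.3397…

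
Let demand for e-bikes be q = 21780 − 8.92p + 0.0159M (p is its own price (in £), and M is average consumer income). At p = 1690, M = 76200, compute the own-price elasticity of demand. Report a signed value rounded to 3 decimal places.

At the given values, q = 21780 − 8.92(1690) + 0.0159(76200) = 7916.78.
∂q/∂p = −8.92.
E = (-8.92) × (1690/7916.78) = -1.90415…

-1.904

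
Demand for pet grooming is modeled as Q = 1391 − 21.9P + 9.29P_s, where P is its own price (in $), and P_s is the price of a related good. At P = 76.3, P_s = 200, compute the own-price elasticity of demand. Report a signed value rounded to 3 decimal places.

At the given values, Q = 1391 − 21.9(76.3) + 9.29(200) = 1578.03.
∂Q/∂P = −21.9.
E = (-21.9) × (76.3/1578.03) = -1.05889…

-1.059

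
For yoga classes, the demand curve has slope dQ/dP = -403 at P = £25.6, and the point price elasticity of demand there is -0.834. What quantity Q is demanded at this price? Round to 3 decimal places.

Ed = (dQ/dP)·(P/Q) ⇒ Q = (dQ/dP)·P/Ed = (-403)·25.6/(-0.834) = 12370.26378…

12370.264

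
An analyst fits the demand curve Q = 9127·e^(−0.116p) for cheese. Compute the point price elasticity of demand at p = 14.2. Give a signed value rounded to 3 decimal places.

-1.647

dQ/dp = −0.116·Q = -203.9. At p = 14.2, Q = 1757.75.
Ed = (dQ/dp)·(p/Q) = (-203.9) × (14.2/1757.75) = -1.6472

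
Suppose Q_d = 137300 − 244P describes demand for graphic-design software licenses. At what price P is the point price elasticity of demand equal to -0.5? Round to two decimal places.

Ed = −244P/(137300 − 244P). Set this equal to -0.5:
244P = 0.5·(137300 − 244P) ⇒ 244P(1 + 0.5) = 0.5·137300
P = 0.5·137300 / (244·1.5) = 187.5683…

187.57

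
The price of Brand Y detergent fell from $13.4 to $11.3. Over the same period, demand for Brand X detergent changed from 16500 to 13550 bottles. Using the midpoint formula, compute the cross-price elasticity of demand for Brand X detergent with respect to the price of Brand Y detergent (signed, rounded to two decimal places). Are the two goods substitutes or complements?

1.15; substitutes

%ΔQ_{Brand X detergent} = (13550 − 16500)/avg = -2950/15025 = -0.196339…
%ΔP_{Brand Y detergent} = (11.3 − 13.4)/avg = -2.1/12.35 = -0.170040…
E_cross = (-2950/15025) / (-2.1/12.35) = 1.1546…
E_cross > 0 ⇒ the goods are substitutes.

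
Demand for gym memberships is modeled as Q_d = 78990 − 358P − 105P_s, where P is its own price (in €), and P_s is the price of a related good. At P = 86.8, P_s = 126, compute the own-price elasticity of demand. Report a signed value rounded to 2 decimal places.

At the given values, Q_d = 78990 − 358(86.8) − 105(126) = 34685.6.
∂Q_d/∂P = −358.
E = (-358) × (86.8/34685.6) = -0.8958…

-0.90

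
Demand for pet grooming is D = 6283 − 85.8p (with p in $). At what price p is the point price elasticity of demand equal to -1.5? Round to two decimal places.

43.94

Ed = −85.8p/(6283 − 85.8p). Set this equal to -1.5:
85.8p = 1.5·(6283 − 85.8p) ⇒ 85.8p(1 + 1.5) = 1.5·6283
p = 1.5·6283 / (85.8·2.5) = 43.9370…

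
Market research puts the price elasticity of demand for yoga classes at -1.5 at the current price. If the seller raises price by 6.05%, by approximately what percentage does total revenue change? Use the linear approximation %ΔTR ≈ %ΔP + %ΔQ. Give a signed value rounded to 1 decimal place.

%ΔQ ≈ Ed × %ΔP = (-1.5) × (+6.05%) = -9.0750%
%ΔTR ≈ %ΔP + %ΔQ = (+6.05%) + (-9.0750%) = -3.0250%

-3.0%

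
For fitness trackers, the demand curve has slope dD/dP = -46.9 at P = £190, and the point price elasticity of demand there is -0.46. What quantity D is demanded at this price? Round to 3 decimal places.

19371.739

Ed = (dD/dP)·(P/D) ⇒ D = (dD/dP)·P/Ed = (-46.9)·190/(-0.46) = 19371.73913…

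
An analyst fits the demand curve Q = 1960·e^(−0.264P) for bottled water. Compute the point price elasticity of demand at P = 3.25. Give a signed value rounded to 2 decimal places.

-0.86

dQ/dP = −0.264·Q = -219.399. At P = 3.25, Q = 831.058.
Ed = (dQ/dP)·(P/Q) = (-219.399) × (3.25/831.058) = -0.858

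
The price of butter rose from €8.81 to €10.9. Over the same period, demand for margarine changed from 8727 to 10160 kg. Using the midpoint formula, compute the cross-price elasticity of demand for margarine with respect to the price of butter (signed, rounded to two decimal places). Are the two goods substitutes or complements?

%ΔQ_{margarine} = (10160 − 8727)/avg = 1433/9443.5 = 0.151744…
%ΔP_{butter} = (10.9 − 8.81)/avg = 2.09/9.855 = 0.212075…
E_cross = (1433/9443.5) / (2.09/9.855) = 0.7155…
E_cross > 0 ⇒ the goods are substitutes.

0.72; substitutes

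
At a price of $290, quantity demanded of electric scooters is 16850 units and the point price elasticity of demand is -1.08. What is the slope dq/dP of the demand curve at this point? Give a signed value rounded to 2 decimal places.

-62.75

Ed = (dq/dP)·(P/q) ⇒ dq/dP = Ed·q/P = (-1.08)·16850/290 = -62.7517…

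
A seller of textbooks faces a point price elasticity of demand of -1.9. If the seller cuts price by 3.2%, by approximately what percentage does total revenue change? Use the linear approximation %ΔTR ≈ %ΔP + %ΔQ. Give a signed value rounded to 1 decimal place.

%ΔQ ≈ Ed × %ΔP = (-1.9) × (-3.2%) = +6.0800%
%ΔTR ≈ %ΔP + %ΔQ = (-3.2%) + (+6.0800%) = +2.8800%

+2.9%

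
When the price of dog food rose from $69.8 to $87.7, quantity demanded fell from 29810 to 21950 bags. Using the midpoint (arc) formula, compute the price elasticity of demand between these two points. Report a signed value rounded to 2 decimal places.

-1.34

%ΔQ = (21950 − 29810) / [(29810 + 21950)/2] = -7860/25880 = -0.303709…
%ΔP = (87.7 − 69.8) / [(69.8 + 87.7)/2] = 17.9/78.75 = 0.227301…
Arc Ed = %ΔQ / %ΔP = (-7860/25880) / (17.9/78.75) = -1.3361…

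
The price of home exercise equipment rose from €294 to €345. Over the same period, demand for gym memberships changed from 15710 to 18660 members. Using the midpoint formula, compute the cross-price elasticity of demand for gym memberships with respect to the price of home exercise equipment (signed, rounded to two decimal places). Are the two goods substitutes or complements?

%ΔQ_{gym memberships} = (18660 − 15710)/avg = 2950/17185 = 0.171661…
%ΔP_{home exercise equipment} = (345 − 294)/avg = 51/319.5 = 0.159624…
E_cross = (2950/17185) / (51/319.5) = 1.0754…
E_cross > 0 ⇒ the goods are substitutes.

1.08; substitutes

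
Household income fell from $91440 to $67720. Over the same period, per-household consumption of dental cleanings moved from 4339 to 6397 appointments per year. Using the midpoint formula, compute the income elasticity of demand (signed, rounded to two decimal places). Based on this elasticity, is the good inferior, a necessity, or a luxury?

-1.29; inferior

%ΔQ = (6397 − 4339)/[( 4339 + 6397)/2] = 2058/5368 = 0.383383…
%ΔIncome = (67720 − 91440)/[( 91440 + 67720)/2] = -23720/79580 = -0.298064…
E_income = (2058/5368) / (-23720/79580) = -1.2862…
E_income < 0 ⇒ inferior good.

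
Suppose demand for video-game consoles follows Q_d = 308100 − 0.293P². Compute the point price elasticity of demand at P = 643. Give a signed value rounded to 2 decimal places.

dQ_d/dP = −2·0.293·P = -376.798. At P = 643, Q_d = 186959.443.
Ed = (dQ_d/dP)·(P/Q_d) = (-376.798) × (643/186959.443) = -1.2959…

-1.30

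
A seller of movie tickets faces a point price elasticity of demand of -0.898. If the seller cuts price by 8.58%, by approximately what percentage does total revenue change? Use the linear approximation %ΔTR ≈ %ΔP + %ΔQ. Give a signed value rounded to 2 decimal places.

%ΔQ ≈ Ed × %ΔP = (-0.898) × (-8.58%) = +7.7048%
%ΔTR ≈ %ΔP + %ΔQ = (-8.58%) + (+7.7048%) = -0.8752%

-0.88%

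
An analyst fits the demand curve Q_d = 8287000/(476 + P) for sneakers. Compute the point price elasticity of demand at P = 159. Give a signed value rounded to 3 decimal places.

dQ_d/dP = −8287000/(476 + P)² = -20.5518. At P = 159, Q_d = 13050.4.
Ed = (dQ_d/dP)·(P/Q_d) = (-20.5518) × (159/13050.4) = -0.25039…

-0.250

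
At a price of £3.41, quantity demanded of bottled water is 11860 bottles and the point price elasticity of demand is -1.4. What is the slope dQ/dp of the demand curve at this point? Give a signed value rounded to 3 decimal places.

-4869.208

Ed = (dQ/dp)·(p/Q) ⇒ dQ/dp = Ed·Q/p = (-1.4)·11860/3.41 = -4869.20821…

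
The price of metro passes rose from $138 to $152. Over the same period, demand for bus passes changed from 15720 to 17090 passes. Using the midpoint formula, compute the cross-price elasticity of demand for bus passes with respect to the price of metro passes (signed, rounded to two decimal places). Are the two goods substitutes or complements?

%ΔQ_{bus passes} = (17090 − 15720)/avg = 1370/16405 = 0.083511…
%ΔP_{metro passes} = (152 − 138)/avg = 14/145 = 0.096551…
E_cross = (1370/16405) / (14/145) = 0.8649…
E_cross > 0 ⇒ the goods are substitutes.

0.86; substitutes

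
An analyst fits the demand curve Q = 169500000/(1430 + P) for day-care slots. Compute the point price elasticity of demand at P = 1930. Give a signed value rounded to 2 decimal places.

-0.57

dQ/dP = −169500000/(1430 + P)² = -15.0138. At P = 1930, Q = 50446.4.
Ed = (dQ/dP)·(P/Q) = (-15.0138) × (1930/50446.4) = -0.5744…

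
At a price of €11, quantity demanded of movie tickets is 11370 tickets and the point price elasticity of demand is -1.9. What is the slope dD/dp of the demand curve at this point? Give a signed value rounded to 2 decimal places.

-1963.91

Ed = (dD/dp)·(p/D) ⇒ dD/dp = Ed·D/p = (-1.9)·11370/11 = -1963.9090…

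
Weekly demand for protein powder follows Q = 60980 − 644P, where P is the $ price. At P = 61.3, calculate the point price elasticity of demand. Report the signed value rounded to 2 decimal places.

-1.84

dQ/dP = −644. At P = 61.3, Q = 60980 − 644(61.3) = 21502.8.
Ed = (dQ/dP)·(P/Q) = −644 × (61.3/21502.8) = -1.8359…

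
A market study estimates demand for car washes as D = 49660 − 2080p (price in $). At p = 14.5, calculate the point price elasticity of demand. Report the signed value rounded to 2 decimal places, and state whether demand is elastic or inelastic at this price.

dD/dp = −2080. At p = 14.5, D = 49660 − 2080(14.5) = 19500.
Ed = (dD/dp)·(p/D) = −2080 × (14.5/19500) = -1.5466…
|Ed| = 1.55 > 1, so demand is elastic.

-1.55; elastic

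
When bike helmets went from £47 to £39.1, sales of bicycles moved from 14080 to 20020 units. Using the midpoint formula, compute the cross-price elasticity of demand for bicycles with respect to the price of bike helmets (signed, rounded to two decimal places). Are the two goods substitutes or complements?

%ΔQ_{bicycles} = (20020 − 14080)/avg = 5940/17050 = 0.348387…
%ΔP_{bike helmets} = (39.1 − 47)/avg = -7.9/43.05 = -0.183507…
E_cross = (5940/17050) / (-7.9/43.05) = -1.8984…
E_cross < 0 ⇒ the goods are complements.

-1.90; complements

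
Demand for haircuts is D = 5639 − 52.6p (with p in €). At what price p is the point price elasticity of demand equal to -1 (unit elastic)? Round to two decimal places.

53.60

Ed = −52.6p/(5639 − 52.6p). Set this equal to -1:
52.6p = 1·(5639 − 52.6p) ⇒ 52.6p(1 + 1) = 1·5639
p = 1·5639 / (52.6·2) = 53.6026…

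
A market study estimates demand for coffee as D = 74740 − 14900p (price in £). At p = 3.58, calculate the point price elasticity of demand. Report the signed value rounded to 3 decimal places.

dD/dp = −14900. At p = 3.58, D = 74740 − 14900(3.58) = 21398.
Ed = (dD/dp)·(p/D) = −14900 × (3.58/21398) = -2.49284…

-2.493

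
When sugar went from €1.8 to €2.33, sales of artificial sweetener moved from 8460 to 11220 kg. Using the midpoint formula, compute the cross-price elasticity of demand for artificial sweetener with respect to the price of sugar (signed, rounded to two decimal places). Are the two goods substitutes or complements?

%ΔQ_{artificial sweetener} = (11220 − 8460)/avg = 2760/9840 = 0.280487…
%ΔP_{sugar} = (2.33 − 1.8)/avg = 0.53/2.065 = 0.256658…
E_cross = (2760/9840) / (0.53/2.065) = 1.0928…
E_cross > 0 ⇒ the goods are substitutes.

1.09; substitutes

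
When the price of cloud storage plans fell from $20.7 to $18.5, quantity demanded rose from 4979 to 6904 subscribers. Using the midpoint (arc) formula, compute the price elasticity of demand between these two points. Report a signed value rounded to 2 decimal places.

-2.89

%ΔQ = (6904 − 4979) / [(4979 + 6904)/2] = 1925/5941.5 = 0.323992…
%ΔP = (18.5 − 20.7) / [(20.7 + 18.5)/2] = -2.2/19.6 = -0.112244…
Arc Ed = %ΔQ / %ΔP = (1925/5941.5) / (-2.2/19.6) = -2.8864…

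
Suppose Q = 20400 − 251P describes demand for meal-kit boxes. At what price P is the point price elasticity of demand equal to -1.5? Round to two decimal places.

48.76

Ed = −251P/(20400 − 251P). Set this equal to -1.5:
251P = 1.5·(20400 − 251P) ⇒ 251P(1 + 1.5) = 1.5·20400
P = 1.5·20400 / (251·2.5) = 48.7649…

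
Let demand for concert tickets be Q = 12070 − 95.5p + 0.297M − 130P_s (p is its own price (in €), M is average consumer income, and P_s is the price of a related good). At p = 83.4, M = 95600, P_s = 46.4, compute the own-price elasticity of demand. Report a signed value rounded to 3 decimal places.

-0.301

At the given values, Q = 12070 − 95.5(83.4) + 0.297(95600) − 130(46.4) = 26466.5.
∂Q/∂p = −95.5.
E = (-95.5) × (83.4/26466.5) = -0.30093…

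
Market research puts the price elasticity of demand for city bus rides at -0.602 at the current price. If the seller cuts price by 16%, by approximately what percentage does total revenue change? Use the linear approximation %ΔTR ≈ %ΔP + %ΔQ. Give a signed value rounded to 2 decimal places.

%ΔQ ≈ Ed × %ΔP = (-0.602) × (-16%) = +9.6320%
%ΔTR ≈ %ΔP + %ΔQ = (-16%) + (+9.6320%) = -6.3680%

-6.37%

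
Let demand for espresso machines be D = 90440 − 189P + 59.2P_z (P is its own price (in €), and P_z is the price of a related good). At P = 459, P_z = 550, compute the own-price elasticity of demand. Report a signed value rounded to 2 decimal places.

-2.39

At the given values, D = 90440 − 189(459) + 59.2(550) = 36249.
∂D/∂P = −189.
E = (-189) × (459/36249) = -2.3931…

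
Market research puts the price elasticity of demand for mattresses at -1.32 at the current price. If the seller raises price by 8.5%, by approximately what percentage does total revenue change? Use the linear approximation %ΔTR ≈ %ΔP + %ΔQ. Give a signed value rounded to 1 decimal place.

-2.7%

%ΔQ ≈ Ed × %ΔP = (-1.32) × (+8.5%) = -11.2200%
%ΔTR ≈ %ΔP + %ΔQ = (+8.5%) + (-11.2200%) = -2.7200%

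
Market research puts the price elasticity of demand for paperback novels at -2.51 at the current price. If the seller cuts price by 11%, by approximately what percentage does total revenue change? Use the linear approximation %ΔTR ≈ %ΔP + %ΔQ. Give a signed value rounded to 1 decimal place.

%ΔQ ≈ Ed × %ΔP = (-2.51) × (-11%) = +27.6100%
%ΔTR ≈ %ΔP + %ΔQ = (-11%) + (+27.6100%) = +16.6100%

+16.6%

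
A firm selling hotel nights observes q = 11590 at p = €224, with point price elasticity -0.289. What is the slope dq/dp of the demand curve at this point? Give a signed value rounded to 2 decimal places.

Ed = (dq/dp)·(p/q) ⇒ dq/dp = Ed·q/p = (-0.289)·11590/224 = -14.9531…

-14.95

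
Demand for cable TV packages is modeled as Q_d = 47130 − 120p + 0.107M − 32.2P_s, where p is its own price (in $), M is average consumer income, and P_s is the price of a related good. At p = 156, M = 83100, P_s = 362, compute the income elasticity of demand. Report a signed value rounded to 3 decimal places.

At the given values, Q_d = 47130 − 120(156) + 0.107(83100) − 32.2(362) = 25645.3.
∂Q_d/∂M = 0.107.
E = (0.107) × (83100/25645.3) = 0.34671…

0.347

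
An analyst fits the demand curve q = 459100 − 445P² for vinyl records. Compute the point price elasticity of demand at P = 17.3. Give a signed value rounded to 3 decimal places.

-0.817

dq/dP = −2·445·P = -15397. At P = 17.3, q = 325915.95.
Ed = (dq/dP)·(P/q) = (-15397) × (17.3/325915.95) = -0.81729…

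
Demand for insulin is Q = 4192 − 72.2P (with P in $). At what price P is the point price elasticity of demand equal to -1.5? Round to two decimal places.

34.84

Ed = −72.2P/(4192 − 72.2P). Set this equal to -1.5:
72.2P = 1.5·(4192 − 72.2P) ⇒ 72.2P(1 + 1.5) = 1.5·4192
P = 1.5·4192 / (72.2·2.5) = 34.8365…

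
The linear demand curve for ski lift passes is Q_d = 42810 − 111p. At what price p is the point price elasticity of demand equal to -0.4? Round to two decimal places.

Ed = −111p/(42810 − 111p). Set this equal to -0.4:
111p = 0.4·(42810 − 111p) ⇒ 111p(1 + 0.4) = 0.4·42810
p = 0.4·42810 / (111·1.4) = 110.1930…

110.19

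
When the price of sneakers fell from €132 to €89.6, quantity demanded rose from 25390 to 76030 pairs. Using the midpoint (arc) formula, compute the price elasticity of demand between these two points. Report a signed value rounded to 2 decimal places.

%ΔQ = (76030 − 25390) / [(25390 + 76030)/2] = 50640/50710 = 0.998619…
%ΔP = (89.6 − 132) / [(132 + 89.6)/2] = -42.4/110.8 = -0.382671…
Arc Ed = %ΔQ / %ΔP = (50640/50710) / (-42.4/110.8) = -2.6096…

-2.61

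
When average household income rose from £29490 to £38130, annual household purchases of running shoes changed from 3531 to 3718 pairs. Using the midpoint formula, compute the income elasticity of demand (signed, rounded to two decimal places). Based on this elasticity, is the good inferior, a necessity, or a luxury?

%ΔQ = (3718 − 3531)/[( 3531 + 3718)/2] = 187/3624.5 = 0.051593…
%ΔIncome = (38130 − 29490)/[( 29490 + 38130)/2] = 8640/33810 = 0.255545…
E_income = (187/3624.5) / (8640/33810) = 0.2018…
0 < E_income < 1 ⇒ normal good, necessity.

0.20; necessity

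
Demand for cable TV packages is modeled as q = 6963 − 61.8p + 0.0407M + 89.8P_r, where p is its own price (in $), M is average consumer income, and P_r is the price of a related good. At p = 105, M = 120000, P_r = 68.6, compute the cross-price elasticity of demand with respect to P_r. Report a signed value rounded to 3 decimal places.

0.535

At the given values, q = 6963 − 61.8(105) + 0.0407(120000) + 89.8(68.6) = 11518.28.
∂q/∂P_r = 89.8.
E = (89.8) × (68.6/11518.28) = 0.53482…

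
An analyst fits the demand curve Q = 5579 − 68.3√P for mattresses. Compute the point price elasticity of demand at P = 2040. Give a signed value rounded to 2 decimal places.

dQ/dP = −68.3/(2√P) = -0.756094. At P = 2040, Q = 2494.14.
Ed = (dQ/dP)·(P/Q) = (-0.756094) × (2040/2494.14) = -0.6184…

-0.62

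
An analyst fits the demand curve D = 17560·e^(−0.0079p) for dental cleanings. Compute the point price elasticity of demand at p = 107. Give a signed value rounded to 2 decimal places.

-0.85

dD/dp = −0.0079·D = -59.572. At p = 107, D = 7540.76.
Ed = (dD/dp)·(p/D) = (-59.572) × (107/7540.76) = -0.8453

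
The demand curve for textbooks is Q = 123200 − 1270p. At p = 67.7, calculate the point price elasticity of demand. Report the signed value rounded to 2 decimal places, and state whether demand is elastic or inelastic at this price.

-2.31; elastic

dQ/dp = −1270. At p = 67.7, Q = 123200 − 1270(67.7) = 37221.
Ed = (dQ/dp)·(p/Q) = −1270 × (67.7/37221) = -2.3099…
|Ed| = 2.31 > 1, so demand is elastic.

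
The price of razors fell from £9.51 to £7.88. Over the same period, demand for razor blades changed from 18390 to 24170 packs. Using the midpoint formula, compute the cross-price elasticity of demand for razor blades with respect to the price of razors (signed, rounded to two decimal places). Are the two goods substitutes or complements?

%ΔQ_{razor blades} = (24170 − 18390)/avg = 5780/21280 = 0.271616…
%ΔP_{razors} = (7.88 − 9.51)/avg = -1.63/8.695 = -0.187464…
E_cross = (5780/21280) / (-1.63/8.695) = -1.4488…
E_cross < 0 ⇒ the goods are complements.

-1.45; complements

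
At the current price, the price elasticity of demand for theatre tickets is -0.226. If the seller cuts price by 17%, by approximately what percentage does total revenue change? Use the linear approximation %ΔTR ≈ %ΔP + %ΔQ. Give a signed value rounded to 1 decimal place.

-13.2%

%ΔQ ≈ Ed × %ΔP = (-0.226) × (-17%) = +3.8420%
%ΔTR ≈ %ΔP + %ΔQ = (-17%) + (+3.8420%) = -13.1580%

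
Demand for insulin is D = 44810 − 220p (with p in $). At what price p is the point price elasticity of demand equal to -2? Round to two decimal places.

Ed = −220p/(44810 − 220p). Set this equal to -2:
220p = 2·(44810 − 220p) ⇒ 220p(1 + 2) = 2·44810
p = 2·44810 / (220·3) = 135.7878…

135.79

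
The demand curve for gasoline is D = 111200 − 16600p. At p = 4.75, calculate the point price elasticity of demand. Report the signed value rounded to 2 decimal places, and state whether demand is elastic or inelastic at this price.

dD/dp = −16600. At p = 4.75, D = 111200 − 16600(4.75) = 32350.
Ed = (dD/dp)·(p/D) = −16600 × (4.75/32350) = -2.4374…
|Ed| = 2.44 > 1, so demand is elastic.

-2.44; elastic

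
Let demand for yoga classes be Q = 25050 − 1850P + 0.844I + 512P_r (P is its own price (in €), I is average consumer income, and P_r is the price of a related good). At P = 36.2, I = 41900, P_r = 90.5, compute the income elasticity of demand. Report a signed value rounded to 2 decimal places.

0.89

At the given values, Q = 25050 − 1850(36.2) + 0.844(41900) + 512(90.5) = 39779.6.
∂Q/∂I = 0.844.
E = (0.844) × (41900/39779.6) = 0.8889…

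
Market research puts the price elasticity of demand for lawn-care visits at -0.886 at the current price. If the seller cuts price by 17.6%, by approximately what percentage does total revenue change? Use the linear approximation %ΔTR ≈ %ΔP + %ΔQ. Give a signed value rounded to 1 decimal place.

%ΔQ ≈ Ed × %ΔP = (-0.886) × (-17.6%) = +15.5936%
%ΔTR ≈ %ΔP + %ΔQ = (-17.6%) + (+15.5936%) = -2.0064%

-2.0%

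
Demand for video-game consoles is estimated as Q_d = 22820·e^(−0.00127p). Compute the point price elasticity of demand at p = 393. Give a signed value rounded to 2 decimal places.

-0.50

dQ_d/dp = −0.00127·Q_d = -17.5938. At p = 393, Q_d = 13853.4.
Ed = (dQ_d/dp)·(p/Q_d) = (-17.5938) × (393/13853.4) = -0.4991…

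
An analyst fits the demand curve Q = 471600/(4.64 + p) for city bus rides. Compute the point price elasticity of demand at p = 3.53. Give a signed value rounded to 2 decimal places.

dQ/dp = −471600/(4.64 + p)² = -7065.28. At p = 3.53, Q = 57723.4.
Ed = (dQ/dp)·(p/Q) = (-7065.28) × (3.53/57723.4) = -0.4320…

-0.43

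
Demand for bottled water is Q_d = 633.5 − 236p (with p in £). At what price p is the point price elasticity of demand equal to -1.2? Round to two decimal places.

1.46

Ed = −236p/(633.5 − 236p). Set this equal to -1.2:
236p = 1.2·(633.5 − 236p) ⇒ 236p(1 + 1.2) = 1.2·633.5
p = 1.2·633.5 / (236·2.2) = 1.4641…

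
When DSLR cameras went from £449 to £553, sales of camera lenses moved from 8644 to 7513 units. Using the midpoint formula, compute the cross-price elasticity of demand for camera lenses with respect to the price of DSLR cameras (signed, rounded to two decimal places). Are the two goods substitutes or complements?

%ΔQ_{camera lenses} = (7513 − 8644)/avg = -1131/8078.5 = -0.140001…
%ΔP_{DSLR cameras} = (553 − 449)/avg = 104/501 = 0.207584…
E_cross = (-1131/8078.5) / (104/501) = -0.6744…
E_cross < 0 ⇒ the goods are complements.

-0.67; complements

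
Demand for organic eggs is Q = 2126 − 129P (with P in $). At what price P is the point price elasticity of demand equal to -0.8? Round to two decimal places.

7.32

Ed = −129P/(2126 − 129P). Set this equal to -0.8:
129P = 0.8·(2126 − 129P) ⇒ 129P(1 + 0.8) = 0.8·2126
P = 0.8·2126 / (129·1.8) = 7.3247…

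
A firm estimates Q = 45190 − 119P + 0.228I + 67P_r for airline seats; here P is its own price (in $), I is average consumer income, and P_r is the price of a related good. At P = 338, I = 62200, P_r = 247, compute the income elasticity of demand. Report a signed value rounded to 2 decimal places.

At the given values, Q = 45190 − 119(338) + 0.228(62200) + 67(247) = 35698.6.
∂Q/∂I = 0.228.
E = (0.228) × (62200/35698.6) = 0.3972…

0.40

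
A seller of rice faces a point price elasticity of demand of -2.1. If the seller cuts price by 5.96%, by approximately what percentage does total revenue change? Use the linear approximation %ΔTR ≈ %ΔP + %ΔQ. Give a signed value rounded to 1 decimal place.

%ΔQ ≈ Ed × %ΔP = (-2.1) × (-5.96%) = +12.5160%
%ΔTR ≈ %ΔP + %ΔQ = (-5.96%) + (+12.5160%) = +6.5560%

+6.6%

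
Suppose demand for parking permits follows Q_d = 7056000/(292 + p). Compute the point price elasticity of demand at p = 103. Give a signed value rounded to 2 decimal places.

-0.26

dQ_d/dp = −7056000/(292 + p)² = -45.2235. At p = 103, Q_d = 17863.3.
Ed = (dQ_d/dp)·(p/Q_d) = (-45.2235) × (103/17863.3) = -0.2607…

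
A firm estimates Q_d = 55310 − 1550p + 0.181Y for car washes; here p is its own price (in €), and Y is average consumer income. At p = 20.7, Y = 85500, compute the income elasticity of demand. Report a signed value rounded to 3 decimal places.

At the given values, Q_d = 55310 − 1550(20.7) + 0.181(85500) = 38700.5.
∂Q_d/∂Y = 0.181.
E = (0.181) × (85500/38700.5) = 0.39987…

0.400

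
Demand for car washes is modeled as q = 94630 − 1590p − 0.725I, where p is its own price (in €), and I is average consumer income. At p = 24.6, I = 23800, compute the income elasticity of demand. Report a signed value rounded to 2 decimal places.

-0.45

At the given values, q = 94630 − 1590(24.6) − 0.725(23800) = 38261.
∂q/∂I = -0.725.
E = (-0.725) × (23800/38261) = -0.4509…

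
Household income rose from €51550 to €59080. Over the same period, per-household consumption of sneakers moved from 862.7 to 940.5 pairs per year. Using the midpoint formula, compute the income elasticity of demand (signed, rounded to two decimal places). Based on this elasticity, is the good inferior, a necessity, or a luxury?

%ΔQ = (940.5 − 862.7)/[( 862.7 + 940.5)/2] = 77.8/901.6 = 0.086291…
%ΔIncome = (59080 − 51550)/[( 51550 + 59080)/2] = 7530/55315 = 0.136129…
E_income = (77.8/901.6) / (7530/55315) = 0.6338…
0 < E_income < 1 ⇒ normal good, necessity.

0.63; necessity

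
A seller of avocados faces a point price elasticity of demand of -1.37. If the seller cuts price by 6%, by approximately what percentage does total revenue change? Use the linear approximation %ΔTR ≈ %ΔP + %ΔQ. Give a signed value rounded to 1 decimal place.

%ΔQ ≈ Ed × %ΔP = (-1.37) × (-6%) = +8.2200%
%ΔTR ≈ %ΔP + %ΔQ = (-6%) + (+8.2200%) = +2.2200%

+2.2%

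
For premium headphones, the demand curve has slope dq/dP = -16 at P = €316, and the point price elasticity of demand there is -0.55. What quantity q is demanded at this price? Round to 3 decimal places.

Ed = (dq/dP)·(P/q) ⇒ q = (dq/dP)·P/Ed = (-16)·316/(-0.55) = 9192.72727…

9192.727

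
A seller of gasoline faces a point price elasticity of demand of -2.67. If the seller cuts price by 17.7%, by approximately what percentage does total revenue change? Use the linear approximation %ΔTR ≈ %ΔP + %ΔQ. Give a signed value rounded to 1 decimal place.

+29.6%

%ΔQ ≈ Ed × %ΔP = (-2.67) × (-17.7%) = +47.2590%
%ΔTR ≈ %ΔP + %ΔQ = (-17.7%) + (+47.2590%) = +29.5590%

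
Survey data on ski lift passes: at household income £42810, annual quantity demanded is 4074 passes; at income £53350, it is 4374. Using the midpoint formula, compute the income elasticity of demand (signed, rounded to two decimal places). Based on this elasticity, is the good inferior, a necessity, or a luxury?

0.32; necessity

%ΔQ = (4374 − 4074)/[( 4074 + 4374)/2] = 300/4224 = 0.071022…
%ΔIncome = (53350 − 42810)/[( 42810 + 53350)/2] = 10540/48080 = 0.219217…
E_income = (300/4224) / (10540/48080) = 0.3239…
0 < E_income < 1 ⇒ normal good, necessity.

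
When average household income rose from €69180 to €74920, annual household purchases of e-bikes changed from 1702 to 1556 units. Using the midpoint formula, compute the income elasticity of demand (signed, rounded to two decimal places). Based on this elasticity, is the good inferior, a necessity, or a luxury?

-1.13; inferior

%ΔQ = (1556 − 1702)/[( 1702 + 1556)/2] = -146/1629 = -0.089625…
%ΔIncome = (74920 − 69180)/[( 69180 + 74920)/2] = 5740/72050 = 0.079666…
E_income = (-146/1629) / (5740/72050) = -1.1250…
E_income < 0 ⇒ inferior good.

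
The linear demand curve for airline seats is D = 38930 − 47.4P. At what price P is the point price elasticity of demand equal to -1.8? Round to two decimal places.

Ed = −47.4P/(38930 − 47.4P). Set this equal to -1.8:
47.4P = 1.8·(38930 − 47.4P) ⇒ 47.4P(1 + 1.8) = 1.8·38930
P = 1.8·38930 / (47.4·2.8) = 527.9837…

527.98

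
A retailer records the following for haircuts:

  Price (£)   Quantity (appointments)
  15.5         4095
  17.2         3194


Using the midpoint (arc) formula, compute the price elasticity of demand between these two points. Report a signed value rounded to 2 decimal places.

-2.38

%ΔQ = (3194 − 4095) / [(4095 + 3194)/2] = -901/3644.5 = -0.247221…
%ΔP = (17.2 − 15.5) / [(15.5 + 17.2)/2] = 1.7/16.35 = 0.103975…
Arc Ed = %ΔQ / %ΔP = (-901/3644.5) / (1.7/16.35) = -2.3776…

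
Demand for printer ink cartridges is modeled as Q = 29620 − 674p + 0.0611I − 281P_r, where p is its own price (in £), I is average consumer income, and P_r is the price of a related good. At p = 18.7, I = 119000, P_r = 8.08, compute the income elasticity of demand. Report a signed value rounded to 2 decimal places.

At the given values, Q = 29620 − 674(18.7) + 0.0611(119000) − 281(8.08) = 22016.62.
∂Q/∂I = 0.0611.
E = (0.0611) × (119000/22016.62) = 0.3302…

0.33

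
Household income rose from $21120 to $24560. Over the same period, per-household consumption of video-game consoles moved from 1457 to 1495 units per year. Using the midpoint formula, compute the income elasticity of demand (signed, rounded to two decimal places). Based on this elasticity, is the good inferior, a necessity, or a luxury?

0.17; necessity

%ΔQ = (1495 − 1457)/[( 1457 + 1495)/2] = 38/1476 = 0.025745…
%ΔIncome = (24560 − 21120)/[( 21120 + 24560)/2] = 3440/22840 = 0.150612…
E_income = (38/1476) / (3440/22840) = 0.1709…
0 < E_income < 1 ⇒ normal good, necessity.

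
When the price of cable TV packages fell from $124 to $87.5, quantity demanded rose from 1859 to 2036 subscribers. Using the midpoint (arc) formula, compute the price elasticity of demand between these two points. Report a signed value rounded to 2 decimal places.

-0.26

%ΔQ = (2036 − 1859) / [(1859 + 2036)/2] = 177/1947.5 = 0.090885…
%ΔP = (87.5 − 124) / [(124 + 87.5)/2] = -36.5/105.75 = -0.345153…
Arc Ed = %ΔQ / %ΔP = (177/1947.5) / (-36.5/105.75) = -0.2633…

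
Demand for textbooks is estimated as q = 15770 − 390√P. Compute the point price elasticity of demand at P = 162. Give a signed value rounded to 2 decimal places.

-0.23

dq/dP = −390/(2√P) = -15.3206. At P = 162, q = 10806.1.
Ed = (dq/dP)·(P/q) = (-15.3206) × (162/10806.1) = -0.2296…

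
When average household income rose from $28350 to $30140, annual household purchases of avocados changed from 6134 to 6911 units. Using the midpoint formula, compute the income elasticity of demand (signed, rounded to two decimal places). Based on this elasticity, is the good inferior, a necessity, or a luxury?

1.95; luxury

%ΔQ = (6911 − 6134)/[( 6134 + 6911)/2] = 777/6522.5 = 0.119126…
%ΔIncome = (30140 − 28350)/[( 28350 + 30140)/2] = 1790/29245 = 0.061207…
E_income = (777/6522.5) / (1790/29245) = 1.9462…
E_income > 1 ⇒ normal good, luxury.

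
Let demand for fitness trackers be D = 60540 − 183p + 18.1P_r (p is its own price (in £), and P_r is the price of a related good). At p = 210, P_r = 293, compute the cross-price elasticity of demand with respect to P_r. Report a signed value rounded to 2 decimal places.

At the given values, D = 60540 − 183(210) + 18.1(293) = 27413.3.
∂D/∂P_r = 18.1.
E = (18.1) × (293/27413.3) = 0.1934…

0.19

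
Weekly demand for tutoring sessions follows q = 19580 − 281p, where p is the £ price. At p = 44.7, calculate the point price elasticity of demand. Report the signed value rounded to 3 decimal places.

-1.789

dq/dp = −281. At p = 44.7, q = 19580 − 281(44.7) = 7019.3.
Ed = (dq/dp)·(p/q) = −281 × (44.7/7019.3) = -1.78945…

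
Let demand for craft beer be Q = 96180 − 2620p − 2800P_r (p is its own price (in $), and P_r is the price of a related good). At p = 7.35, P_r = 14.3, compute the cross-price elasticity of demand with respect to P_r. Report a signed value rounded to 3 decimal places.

-1.086

At the given values, Q = 96180 − 2620(7.35) − 2800(14.3) = 36883.
∂Q/∂P_r = -2800.
E = (-2800) × (14.3/36883) = -1.08559…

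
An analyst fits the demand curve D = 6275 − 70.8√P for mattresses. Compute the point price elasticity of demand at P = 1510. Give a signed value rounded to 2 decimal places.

-0.39

dD/dP = −70.8/(2√P) = -0.910992. At P = 1510, D = 3523.8.
Ed = (dD/dP)·(P/D) = (-0.910992) × (1510/3523.8) = -0.3903…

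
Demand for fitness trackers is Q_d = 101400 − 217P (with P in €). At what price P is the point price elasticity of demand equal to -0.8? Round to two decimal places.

Ed = −217P/(101400 − 217P). Set this equal to -0.8:
217P = 0.8·(101400 − 217P) ⇒ 217P(1 + 0.8) = 0.8·101400
P = 0.8·101400 / (217·1.8) = 207.6804…

207.68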